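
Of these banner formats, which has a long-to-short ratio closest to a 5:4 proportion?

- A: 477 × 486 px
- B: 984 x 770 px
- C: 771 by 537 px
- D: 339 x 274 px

Target 5:4 ≈ 1.250.
A: 1.019 (Δ0.231)  B: 1.278 (Δ0.028)  C: 1.436 (Δ0.186)  D: 1.237 (Δ0.013)

D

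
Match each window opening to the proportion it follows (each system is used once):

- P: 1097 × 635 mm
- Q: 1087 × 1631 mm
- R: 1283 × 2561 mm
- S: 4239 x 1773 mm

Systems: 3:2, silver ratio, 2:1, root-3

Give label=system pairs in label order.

Ratios: P ≈ 1.728; Q ≈ 1.500; R ≈ 1.996; S ≈ 2.391.
Targets: 3:2 ≈ 1.500; silver ratio ≈ 2.414; 2:1 ≈ 2.000; root-3 ≈ 1.732.

P=root-3, Q=3:2, R=2:1, S=silver ratio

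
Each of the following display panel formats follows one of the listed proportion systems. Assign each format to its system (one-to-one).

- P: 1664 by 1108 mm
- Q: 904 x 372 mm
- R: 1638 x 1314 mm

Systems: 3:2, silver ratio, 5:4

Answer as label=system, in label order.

P=3:2, Q=silver ratio, R=5:4

P = 1664/1108 ≈ 1.502 → 3:2 (1.500)
Q = 904/372 ≈ 2.430 → silver ratio (2.414)
R = 1638/1314 ≈ 1.247 → 5:4 (1.250)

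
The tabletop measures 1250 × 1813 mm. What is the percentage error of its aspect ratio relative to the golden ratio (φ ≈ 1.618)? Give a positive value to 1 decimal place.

Ratio = 1813 / 1250 ≈ 1.4504.
Ideal golden ratio ≈ 1.6180. |1.4504 − 1.6180| / 1.6180 ≈ 10.36% → 10.4%.

10.4%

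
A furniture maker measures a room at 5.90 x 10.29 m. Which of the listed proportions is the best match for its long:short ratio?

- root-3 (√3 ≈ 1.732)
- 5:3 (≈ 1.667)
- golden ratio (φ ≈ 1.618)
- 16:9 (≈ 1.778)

Ratio = 10.29 / 5.90 ≈ 1.744.
Distances: root-3 1.732 (Δ 0.012); 5:3 1.667 (Δ 0.077); golden ratio 1.618 (Δ 0.126); 16:9 1.778 (Δ 0.034).

root-3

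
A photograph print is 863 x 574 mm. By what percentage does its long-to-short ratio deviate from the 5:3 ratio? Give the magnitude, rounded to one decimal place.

9.8%

Ratio = 863 / 574 ≈ 1.5035.
Ideal 5:3 ≈ 1.6667. |1.5035 − 1.6667| / 1.6667 ≈ 9.79% → 9.8%.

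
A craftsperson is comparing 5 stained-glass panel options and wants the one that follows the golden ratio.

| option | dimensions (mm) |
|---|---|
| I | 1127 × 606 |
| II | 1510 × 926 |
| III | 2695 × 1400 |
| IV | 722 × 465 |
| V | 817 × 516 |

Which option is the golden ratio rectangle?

II

Ratios (long/short): I ≈ 1.860; II ≈ 1.631; III ≈ 1.925; IV ≈ 1.553; V ≈ 1.583.
golden ratio ≈ 1.618; option II is nearest (Δ 0.013).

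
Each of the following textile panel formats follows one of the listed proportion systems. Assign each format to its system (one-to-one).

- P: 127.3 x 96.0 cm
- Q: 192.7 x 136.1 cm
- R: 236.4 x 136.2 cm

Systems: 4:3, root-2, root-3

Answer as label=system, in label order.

P = 127.3/96.0 ≈ 1.326 → 4:3 (1.333)
Q = 192.7/136.1 ≈ 1.416 → root-2 (1.414)
R = 236.4/136.2 ≈ 1.736 → root-3 (1.732)

P=4:3, Q=root-2, R=root-3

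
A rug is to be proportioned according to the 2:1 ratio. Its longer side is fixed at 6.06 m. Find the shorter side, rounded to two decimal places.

2:1 = 2.00000.
Shorter side = 6.06 ÷ 2.00000 ≈ 3.0300 → 3.03 m.

3.03 m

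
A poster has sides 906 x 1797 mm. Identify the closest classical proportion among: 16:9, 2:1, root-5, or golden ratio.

2:1

Ratio = 1797 / 906 ≈ 1.983.
Distances: 16:9 1.778 (Δ 0.205); 2:1 2.000 (Δ 0.017); root-5 2.236 (Δ 0.253); golden ratio 1.618 (Δ 0.365).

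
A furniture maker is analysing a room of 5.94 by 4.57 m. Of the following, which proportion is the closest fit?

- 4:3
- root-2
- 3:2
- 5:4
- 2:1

4:3

5.94/4.57 ≈ 1.300. Nearest candidates are 4:3 (1.333, off by 0.033) and 5:4 (1.250, off by 0.050).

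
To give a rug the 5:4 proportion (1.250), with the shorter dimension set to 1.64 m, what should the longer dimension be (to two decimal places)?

2.05 m

5:4 = 1.25000.
Longer side = 1.64 × 1.25000 ≈ 2.0500 → 2.05 m.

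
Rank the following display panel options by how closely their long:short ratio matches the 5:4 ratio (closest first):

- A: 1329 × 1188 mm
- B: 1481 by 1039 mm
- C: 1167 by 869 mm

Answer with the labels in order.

Ratios: A = 1329 / 1188 ≈ 1.119; B = 1481 / 1039 ≈ 1.425; C = 1167 / 869 ≈ 1.343.
|Δ from 1.250|: A 0.131; B 0.175; C 0.093.

C, A, B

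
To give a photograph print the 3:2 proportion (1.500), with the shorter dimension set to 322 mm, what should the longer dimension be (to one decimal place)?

3:2 = 1.50000.
Longer side = 322 × 1.50000 ≈ 483.000 → 483.0 mm.

483.0 mm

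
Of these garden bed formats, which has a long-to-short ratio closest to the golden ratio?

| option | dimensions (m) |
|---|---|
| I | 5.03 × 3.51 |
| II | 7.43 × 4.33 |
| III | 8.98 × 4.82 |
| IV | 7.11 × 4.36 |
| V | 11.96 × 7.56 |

IV

Ratios (long/short): I ≈ 1.433; II ≈ 1.716; III ≈ 1.863; IV ≈ 1.631; V ≈ 1.582.
golden ratio ≈ 1.618; option IV is nearest (Δ 0.013).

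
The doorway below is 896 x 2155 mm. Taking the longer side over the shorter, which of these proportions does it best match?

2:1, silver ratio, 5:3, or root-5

silver ratio

Ratio = 2155 / 896 ≈ 2.405.
Distances: 2:1 2.000 (Δ 0.405); silver ratio 2.414 (Δ 0.009); 5:3 1.667 (Δ 0.738); root-5 2.236 (Δ 0.169).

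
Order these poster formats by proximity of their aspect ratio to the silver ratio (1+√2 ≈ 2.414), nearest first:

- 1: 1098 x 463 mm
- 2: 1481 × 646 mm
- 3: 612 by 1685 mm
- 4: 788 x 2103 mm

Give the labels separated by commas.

1: 1098/463 ≈ 2.371 → |2.371 − 2.414| = 0.043
2: 1481/646 ≈ 2.293 → |2.293 − 2.414| = 0.121
3: 1685/612 ≈ 2.753 → |2.753 − 2.414| = 0.339
4: 2103/788 ≈ 2.669 → |2.669 − 2.414| = 0.255

1, 2, 4, 3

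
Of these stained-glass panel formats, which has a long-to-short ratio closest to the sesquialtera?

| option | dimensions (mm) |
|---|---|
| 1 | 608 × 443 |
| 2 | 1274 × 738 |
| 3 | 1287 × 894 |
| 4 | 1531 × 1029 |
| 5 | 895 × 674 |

4

Ratios (long/short): 1 ≈ 1.372; 2 ≈ 1.726; 3 ≈ 1.440; 4 ≈ 1.488; 5 ≈ 1.328.
3:2 ≈ 1.500; option 4 is nearest (Δ 0.012).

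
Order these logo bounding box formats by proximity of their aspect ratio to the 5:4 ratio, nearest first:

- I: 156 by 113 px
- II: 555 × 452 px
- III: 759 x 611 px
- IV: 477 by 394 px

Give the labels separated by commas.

III, II, IV, I

I: 156/113 ≈ 1.381 → |1.381 − 1.250| = 0.131
II: 555/452 ≈ 1.228 → |1.228 − 1.250| = 0.022
III: 759/611 ≈ 1.242 → |1.242 − 1.250| = 0.008
IV: 477/394 ≈ 1.211 → |1.211 − 1.250| = 0.039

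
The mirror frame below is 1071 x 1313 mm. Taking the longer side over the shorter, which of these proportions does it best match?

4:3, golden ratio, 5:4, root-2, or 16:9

Ratio = 1313 / 1071 ≈ 1.226.
Distances: 4:3 1.333 (Δ 0.107); golden ratio 1.618 (Δ 0.392); 5:4 1.250 (Δ 0.024); root-2 1.414 (Δ 0.188); 16:9 1.778 (Δ 0.552).

5:4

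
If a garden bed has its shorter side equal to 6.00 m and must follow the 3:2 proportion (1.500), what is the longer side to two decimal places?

3:2 = 1.50000.
Longer side = 6.00 × 1.50000 ≈ 9.0000 → 9.00 m.

9.00 m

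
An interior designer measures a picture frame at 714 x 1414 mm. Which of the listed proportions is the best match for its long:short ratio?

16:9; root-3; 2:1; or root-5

2:1

1414/714 ≈ 1.980. Nearest candidates are 2:1 (2.000, off by 0.020) and 16:9 (1.778, off by 0.202).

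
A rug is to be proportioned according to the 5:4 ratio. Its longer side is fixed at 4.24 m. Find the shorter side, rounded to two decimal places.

3.39 m

5:4 = 1.25000.
Shorter side = 4.24 ÷ 1.25000 ≈ 3.3920 → 3.39 m.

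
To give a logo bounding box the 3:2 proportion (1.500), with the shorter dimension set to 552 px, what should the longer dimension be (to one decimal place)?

828.0 px

3:2 = 1.50000.
Longer side = 552 × 1.50000 ≈ 828.000 → 828.0 px.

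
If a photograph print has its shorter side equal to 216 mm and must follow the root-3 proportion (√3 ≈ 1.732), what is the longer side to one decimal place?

root-3 ≈ 1.73205.
Longer side = 216 × 1.73205 ≈ 374.123 → 374.1 mm.

374.1 mm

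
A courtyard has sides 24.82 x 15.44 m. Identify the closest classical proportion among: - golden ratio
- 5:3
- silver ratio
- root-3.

Ratio = 24.82 / 15.44 ≈ 1.608.
Distances: golden ratio 1.618 (Δ 0.010); 5:3 1.667 (Δ 0.059); silver ratio 2.414 (Δ 0.806); root-3 1.732 (Δ 0.124).

golden ratio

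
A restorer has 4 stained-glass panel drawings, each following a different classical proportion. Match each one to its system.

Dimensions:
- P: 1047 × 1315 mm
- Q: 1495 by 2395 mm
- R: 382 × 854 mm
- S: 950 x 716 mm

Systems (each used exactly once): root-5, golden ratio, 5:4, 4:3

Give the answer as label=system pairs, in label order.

P=5:4, Q=golden ratio, R=root-5, S=4:3

Ratios: P ≈ 1.256; Q ≈ 1.602; R ≈ 2.236; S ≈ 1.327.
Targets: root-5 ≈ 2.236; golden ratio ≈ 1.618; 5:4 ≈ 1.250; 4:3 ≈ 1.333.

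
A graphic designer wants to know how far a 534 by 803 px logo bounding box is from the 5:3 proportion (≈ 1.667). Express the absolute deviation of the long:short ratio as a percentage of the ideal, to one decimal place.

Ratio = 803 / 534 ≈ 1.5037.
Ideal 5:3 ≈ 1.6667. |1.5037 − 1.6667| / 1.6667 ≈ 9.78% → 9.8%.

9.8%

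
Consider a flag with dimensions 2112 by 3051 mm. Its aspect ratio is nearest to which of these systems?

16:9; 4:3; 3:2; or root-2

3051/2112 ≈ 1.445. Nearest candidates are root-2 (1.414, off by 0.031) and 3:2 (1.500, off by 0.055).

root-2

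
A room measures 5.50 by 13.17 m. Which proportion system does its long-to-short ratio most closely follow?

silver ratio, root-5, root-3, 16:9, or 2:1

13.17/5.50 ≈ 2.395. Nearest candidates are silver ratio (2.414, off by 0.019) and root-5 (2.236, off by 0.159).

silver ratio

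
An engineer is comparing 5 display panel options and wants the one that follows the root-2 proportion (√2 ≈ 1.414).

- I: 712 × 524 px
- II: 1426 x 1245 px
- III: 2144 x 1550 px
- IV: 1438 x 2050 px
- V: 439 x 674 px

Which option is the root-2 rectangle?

Ratios (long/short): I ≈ 1.359; II ≈ 1.145; III ≈ 1.383; IV ≈ 1.426; V ≈ 1.535.
root-2 ≈ 1.414; option IV is nearest (Δ 0.012).

IV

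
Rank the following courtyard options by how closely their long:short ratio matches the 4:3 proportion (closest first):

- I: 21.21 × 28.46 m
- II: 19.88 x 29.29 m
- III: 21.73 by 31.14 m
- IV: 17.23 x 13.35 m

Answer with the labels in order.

Ratios: I = 28.46 / 21.21 ≈ 1.342; II = 29.29 / 19.88 ≈ 1.473; III = 31.14 / 21.73 ≈ 1.433; IV = 17.23 / 13.35 ≈ 1.291.
|Δ from 1.333|: I 0.009; II 0.140; III 0.100; IV 0.042.

I, IV, III, II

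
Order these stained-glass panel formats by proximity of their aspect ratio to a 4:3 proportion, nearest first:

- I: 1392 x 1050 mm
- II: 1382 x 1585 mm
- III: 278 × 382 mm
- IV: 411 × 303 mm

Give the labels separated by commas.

I, IV, III, II

I: 1392/1050 ≈ 1.326 → |1.326 − 1.333| = 0.007
II: 1585/1382 ≈ 1.147 → |1.147 − 1.333| = 0.186
III: 382/278 ≈ 1.374 → |1.374 − 1.333| = 0.041
IV: 411/303 ≈ 1.356 → |1.356 − 1.333| = 0.023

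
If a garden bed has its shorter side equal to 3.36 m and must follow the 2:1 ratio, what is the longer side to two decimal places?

6.72 m

2:1 = 2.00000.
Longer side = 3.36 × 2.00000 ≈ 6.7200 → 6.72 m.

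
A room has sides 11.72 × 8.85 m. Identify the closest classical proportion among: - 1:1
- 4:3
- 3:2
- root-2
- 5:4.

11.72/8.85 ≈ 1.324. Nearest candidates are 4:3 (1.333, off by 0.009) and 5:4 (1.250, off by 0.074).

4:3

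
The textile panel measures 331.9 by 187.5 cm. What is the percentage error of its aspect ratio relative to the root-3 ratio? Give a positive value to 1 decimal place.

Ratio = 331.9 / 187.5 ≈ 1.7701.
Ideal root-3 ≈ 1.7321. |1.7701 − 1.7321| / 1.7321 ≈ 2.19% → 2.2%.

2.2%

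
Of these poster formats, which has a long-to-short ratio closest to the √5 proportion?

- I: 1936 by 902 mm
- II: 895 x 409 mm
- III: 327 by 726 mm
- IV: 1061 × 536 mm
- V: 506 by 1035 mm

III

Target root-5 ≈ 2.236.
I: 2.146 (Δ0.090)  II: 2.188 (Δ0.048)  III: 2.220 (Δ0.016)  IV: 1.979 (Δ0.257)  V: 2.045 (Δ0.191)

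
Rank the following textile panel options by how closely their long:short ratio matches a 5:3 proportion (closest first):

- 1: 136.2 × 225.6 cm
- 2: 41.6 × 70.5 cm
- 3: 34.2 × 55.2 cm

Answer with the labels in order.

1: 225.6/136.2 ≈ 1.656 → |1.656 − 1.667| = 0.011
2: 70.5/41.6 ≈ 1.695 → |1.695 − 1.667| = 0.028
3: 55.2/34.2 ≈ 1.614 → |1.614 − 1.667| = 0.053

1, 2, 3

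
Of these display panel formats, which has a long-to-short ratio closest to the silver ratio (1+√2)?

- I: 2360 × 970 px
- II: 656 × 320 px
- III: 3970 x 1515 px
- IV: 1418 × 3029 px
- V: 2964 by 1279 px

I

Target silver ratio ≈ 2.414.
I: 2.433 (Δ0.019)  II: 2.050 (Δ0.364)  III: 2.620 (Δ0.206)  IV: 2.136 (Δ0.278)  V: 2.317 (Δ0.097)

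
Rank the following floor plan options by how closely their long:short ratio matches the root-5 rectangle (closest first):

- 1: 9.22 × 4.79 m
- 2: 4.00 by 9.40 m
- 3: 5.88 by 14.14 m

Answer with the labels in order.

Ratios: 1 = 9.22 / 4.79 ≈ 1.925; 2 = 9.40 / 4.00 ≈ 2.350; 3 = 14.14 / 5.88 ≈ 2.405.
|Δ from 2.236|: 1 0.311; 2 0.114; 3 0.169.

2, 3, 1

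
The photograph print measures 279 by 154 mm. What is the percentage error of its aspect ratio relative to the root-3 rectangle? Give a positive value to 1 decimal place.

4.6%

Ratio = 279 / 154 ≈ 1.8117.
Ideal root-3 ≈ 1.7321. |1.8117 − 1.7321| / 1.7321 ≈ 4.60% → 4.6%.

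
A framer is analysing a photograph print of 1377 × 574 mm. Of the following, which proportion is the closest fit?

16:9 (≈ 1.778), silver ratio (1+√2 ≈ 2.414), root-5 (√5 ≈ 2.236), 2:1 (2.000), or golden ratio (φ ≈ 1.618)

silver ratio

Ratio = 1377 / 574 ≈ 2.399.
Distances: 16:9 1.778 (Δ 0.621); silver ratio 2.414 (Δ 0.015); root-5 2.236 (Δ 0.163); 2:1 2.000 (Δ 0.399); golden ratio 1.618 (Δ 0.781).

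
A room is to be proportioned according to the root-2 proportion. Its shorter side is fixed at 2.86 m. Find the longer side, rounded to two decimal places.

4.04 m

root-2 ≈ 1.41421.
Longer side = 2.86 × 1.41421 ≈ 4.0446 → 4.04 m.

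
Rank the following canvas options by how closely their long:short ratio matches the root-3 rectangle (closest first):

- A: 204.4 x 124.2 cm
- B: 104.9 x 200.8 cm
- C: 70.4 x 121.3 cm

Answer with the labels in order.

Ratios: A = 204.4 / 124.2 ≈ 1.646; B = 200.8 / 104.9 ≈ 1.914; C = 121.3 / 70.4 ≈ 1.723.
|Δ from 1.732|: A 0.086; B 0.182; C 0.009.

C, A, B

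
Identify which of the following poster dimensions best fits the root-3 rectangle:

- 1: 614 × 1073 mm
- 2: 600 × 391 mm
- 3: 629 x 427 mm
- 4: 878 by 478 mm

1

Target root-3 ≈ 1.732.
1: 1.748 (Δ0.016)  2: 1.535 (Δ0.197)  3: 1.473 (Δ0.259)  4: 1.837 (Δ0.105)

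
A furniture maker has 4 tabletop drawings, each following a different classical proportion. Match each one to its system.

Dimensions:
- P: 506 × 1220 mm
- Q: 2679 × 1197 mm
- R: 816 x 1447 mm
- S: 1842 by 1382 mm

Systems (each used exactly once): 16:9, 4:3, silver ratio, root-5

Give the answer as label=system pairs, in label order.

P=silver ratio, Q=root-5, R=16:9, S=4:3

Ratios: P ≈ 2.411; Q ≈ 2.238; R ≈ 1.773; S ≈ 1.333.
Targets: 16:9 ≈ 1.778; 4:3 ≈ 1.333; silver ratio ≈ 2.414; root-5 ≈ 2.236.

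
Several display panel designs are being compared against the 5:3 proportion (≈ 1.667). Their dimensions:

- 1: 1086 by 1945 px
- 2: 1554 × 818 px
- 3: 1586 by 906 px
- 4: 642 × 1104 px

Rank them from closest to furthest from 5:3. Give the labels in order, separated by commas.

4, 3, 1, 2

Ratios: 1 = 1945 / 1086 ≈ 1.791; 2 = 1554 / 818 ≈ 1.900; 3 = 1586 / 906 ≈ 1.751; 4 = 1104 / 642 ≈ 1.720.
|Δ from 1.667|: 1 0.124; 2 0.233; 3 0.084; 4 0.053.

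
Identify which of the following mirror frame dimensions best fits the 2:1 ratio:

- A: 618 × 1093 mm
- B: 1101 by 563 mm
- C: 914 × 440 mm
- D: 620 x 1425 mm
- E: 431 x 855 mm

Target 2:1 ≈ 2.000.
A: 1.769 (Δ0.231)  B: 1.956 (Δ0.044)  C: 2.077 (Δ0.077)  D: 2.298 (Δ0.298)  E: 1.984 (Δ0.016)

E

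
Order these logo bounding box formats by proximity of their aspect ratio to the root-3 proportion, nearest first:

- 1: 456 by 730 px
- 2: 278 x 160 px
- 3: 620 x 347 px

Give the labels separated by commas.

Ratios: 1 = 730 / 456 ≈ 1.601; 2 = 278 / 160 ≈ 1.738; 3 = 620 / 347 ≈ 1.787.
|Δ from 1.732|: 1 0.131; 2 0.006; 3 0.055.

2, 3, 1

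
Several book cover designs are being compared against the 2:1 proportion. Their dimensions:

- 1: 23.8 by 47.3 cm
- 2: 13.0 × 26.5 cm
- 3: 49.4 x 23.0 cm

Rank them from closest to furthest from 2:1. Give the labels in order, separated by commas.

1, 2, 3

Ratios: 1 = 47.3 / 23.8 ≈ 1.987; 2 = 26.5 / 13.0 ≈ 2.038; 3 = 49.4 / 23.0 ≈ 2.148.
|Δ from 2.000|: 1 0.013; 2 0.038; 3 0.148.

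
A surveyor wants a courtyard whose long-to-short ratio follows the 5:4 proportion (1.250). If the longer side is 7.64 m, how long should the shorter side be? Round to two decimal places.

6.11 m

5:4 = 1.25000.
Shorter side = 7.64 ÷ 1.25000 ≈ 6.1120 → 6.11 m.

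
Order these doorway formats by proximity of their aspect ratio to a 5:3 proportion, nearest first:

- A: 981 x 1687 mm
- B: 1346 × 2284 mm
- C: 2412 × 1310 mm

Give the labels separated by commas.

A: 1687/981 ≈ 1.720 → |1.720 − 1.667| = 0.053
B: 2284/1346 ≈ 1.697 → |1.697 − 1.667| = 0.030
C: 2412/1310 ≈ 1.841 → |1.841 − 1.667| = 0.174

B, A, C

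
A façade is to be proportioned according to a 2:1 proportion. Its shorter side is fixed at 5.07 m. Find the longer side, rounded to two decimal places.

2:1 = 2.00000.
Longer side = 5.07 × 2.00000 ≈ 10.1400 → 10.14 m.

10.14 m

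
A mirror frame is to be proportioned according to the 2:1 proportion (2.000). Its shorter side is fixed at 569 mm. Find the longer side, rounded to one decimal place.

2:1 = 2.00000.
Longer side = 569 × 2.00000 ≈ 1138.000 → 1138.0 mm.

1138.0 mm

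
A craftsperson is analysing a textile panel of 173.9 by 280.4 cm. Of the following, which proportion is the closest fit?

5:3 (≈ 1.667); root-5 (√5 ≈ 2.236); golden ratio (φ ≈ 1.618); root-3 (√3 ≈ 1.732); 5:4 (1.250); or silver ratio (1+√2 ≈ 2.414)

Ratio = 280.4 / 173.9 ≈ 1.612.
Distances: 5:3 1.667 (Δ 0.055); root-5 2.236 (Δ 0.624); golden ratio 1.618 (Δ 0.006); root-3 1.732 (Δ 0.120); 5:4 1.250 (Δ 0.362); silver ratio 2.414 (Δ 0.802).

golden ratio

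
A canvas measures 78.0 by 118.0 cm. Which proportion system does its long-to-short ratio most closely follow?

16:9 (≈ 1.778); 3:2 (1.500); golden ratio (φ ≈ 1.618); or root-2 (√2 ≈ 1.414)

3:2

Ratio = 118.0 / 78.0 ≈ 1.513.
Distances: 16:9 1.778 (Δ 0.265); 3:2 1.500 (Δ 0.013); golden ratio 1.618 (Δ 0.105); root-2 1.414 (Δ 0.099).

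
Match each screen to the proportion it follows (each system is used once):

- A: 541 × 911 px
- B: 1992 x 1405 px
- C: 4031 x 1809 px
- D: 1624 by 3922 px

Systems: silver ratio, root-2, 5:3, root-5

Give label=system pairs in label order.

A=5:3, B=root-2, C=root-5, D=silver ratio

A = 911/541 ≈ 1.684 → 5:3 (1.667)
B = 1992/1405 ≈ 1.418 → root-2 (1.414)
C = 4031/1809 ≈ 2.228 → root-5 (2.236)
D = 3922/1624 ≈ 2.415 → silver ratio (2.414)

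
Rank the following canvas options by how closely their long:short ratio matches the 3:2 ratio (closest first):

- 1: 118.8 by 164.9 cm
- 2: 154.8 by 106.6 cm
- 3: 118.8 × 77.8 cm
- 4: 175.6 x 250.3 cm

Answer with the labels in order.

3, 2, 4, 1

Ratios: 1 = 164.9 / 118.8 ≈ 1.388; 2 = 154.8 / 106.6 ≈ 1.452; 3 = 118.8 / 77.8 ≈ 1.527; 4 = 250.3 / 175.6 ≈ 1.425.
|Δ from 1.500|: 1 0.112; 2 0.048; 3 0.027; 4 0.075.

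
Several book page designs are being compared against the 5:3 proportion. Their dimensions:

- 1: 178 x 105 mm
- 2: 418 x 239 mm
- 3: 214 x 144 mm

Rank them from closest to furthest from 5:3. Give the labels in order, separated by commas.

Ratios: 1 = 178 / 105 ≈ 1.695; 2 = 418 / 239 ≈ 1.749; 3 = 214 / 144 ≈ 1.486.
|Δ from 1.667|: 1 0.028; 2 0.082; 3 0.181.

1, 2, 3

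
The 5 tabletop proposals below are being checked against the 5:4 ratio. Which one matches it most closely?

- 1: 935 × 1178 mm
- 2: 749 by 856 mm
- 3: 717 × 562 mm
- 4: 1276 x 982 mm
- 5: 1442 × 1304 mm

1

Target 5:4 ≈ 1.250.
1: 1.260 (Δ0.010)  2: 1.143 (Δ0.107)  3: 1.276 (Δ0.026)  4: 1.299 (Δ0.049)  5: 1.106 (Δ0.144)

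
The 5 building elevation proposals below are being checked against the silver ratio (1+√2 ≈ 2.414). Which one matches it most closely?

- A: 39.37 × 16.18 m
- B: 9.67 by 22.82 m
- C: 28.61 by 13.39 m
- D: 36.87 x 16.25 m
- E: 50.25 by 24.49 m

Target silver ratio ≈ 2.414.
A: 2.433 (Δ0.019)  B: 2.360 (Δ0.054)  C: 2.137 (Δ0.277)  D: 2.269 (Δ0.145)  E: 2.052 (Δ0.362)

A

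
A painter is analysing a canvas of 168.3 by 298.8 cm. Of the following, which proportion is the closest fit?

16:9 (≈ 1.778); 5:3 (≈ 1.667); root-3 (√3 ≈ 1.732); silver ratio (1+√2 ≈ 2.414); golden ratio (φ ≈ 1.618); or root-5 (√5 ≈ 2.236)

16:9

Ratio = 298.8 / 168.3 ≈ 1.775.
Distances: 16:9 1.778 (Δ 0.003); 5:3 1.667 (Δ 0.108); root-3 1.732 (Δ 0.043); silver ratio 2.414 (Δ 0.639); golden ratio 1.618 (Δ 0.157); root-5 2.236 (Δ 0.461).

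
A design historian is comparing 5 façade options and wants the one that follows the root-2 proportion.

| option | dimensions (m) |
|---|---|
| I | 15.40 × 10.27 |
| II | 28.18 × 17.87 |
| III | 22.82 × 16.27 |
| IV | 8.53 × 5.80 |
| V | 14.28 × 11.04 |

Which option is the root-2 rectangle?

Target root-2 ≈ 1.414.
I: 1.500 (Δ0.086)  II: 1.577 (Δ0.163)  III: 1.403 (Δ0.011)  IV: 1.471 (Δ0.057)  V: 1.293 (Δ0.121)

III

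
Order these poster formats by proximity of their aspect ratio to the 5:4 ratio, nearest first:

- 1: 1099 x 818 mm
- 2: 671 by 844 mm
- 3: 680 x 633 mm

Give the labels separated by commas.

Ratios: 1 = 1099 / 818 ≈ 1.344; 2 = 844 / 671 ≈ 1.258; 3 = 680 / 633 ≈ 1.074.
|Δ from 1.250|: 1 0.094; 2 0.008; 3 0.176.

2, 1, 3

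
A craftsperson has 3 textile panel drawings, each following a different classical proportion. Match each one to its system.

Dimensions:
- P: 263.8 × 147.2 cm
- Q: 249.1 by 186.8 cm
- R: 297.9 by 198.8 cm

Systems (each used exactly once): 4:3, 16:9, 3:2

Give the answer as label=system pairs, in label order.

Ratios: P ≈ 1.792; Q ≈ 1.334; R ≈ 1.498.
Targets: 4:3 ≈ 1.333; 16:9 ≈ 1.778; 3:2 ≈ 1.500.

P=16:9, Q=4:3, R=3:2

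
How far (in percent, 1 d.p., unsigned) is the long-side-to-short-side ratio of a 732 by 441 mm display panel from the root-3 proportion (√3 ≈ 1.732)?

4.2%

Ratio = 732 / 441 ≈ 1.6599.
Ideal root-3 ≈ 1.7321. |1.6599 − 1.7321| / 1.7321 ≈ 4.17% → 4.2%.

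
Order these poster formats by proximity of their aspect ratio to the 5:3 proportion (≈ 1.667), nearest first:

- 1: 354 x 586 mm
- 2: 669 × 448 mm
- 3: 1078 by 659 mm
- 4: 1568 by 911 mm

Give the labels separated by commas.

1, 3, 4, 2

1: 586/354 ≈ 1.655 → |1.655 − 1.667| = 0.012
2: 669/448 ≈ 1.493 → |1.493 − 1.667| = 0.174
3: 1078/659 ≈ 1.636 → |1.636 − 1.667| = 0.031
4: 1568/911 ≈ 1.721 → |1.721 − 1.667| = 0.054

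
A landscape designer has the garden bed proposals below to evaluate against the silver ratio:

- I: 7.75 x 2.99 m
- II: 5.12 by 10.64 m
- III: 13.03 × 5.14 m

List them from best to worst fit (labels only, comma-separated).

I: 7.75/2.99 ≈ 2.592 → |2.592 − 2.414| = 0.178
II: 10.64/5.12 ≈ 2.078 → |2.078 − 2.414| = 0.336
III: 13.03/5.14 ≈ 2.535 → |2.535 − 2.414| = 0.121

III, I, II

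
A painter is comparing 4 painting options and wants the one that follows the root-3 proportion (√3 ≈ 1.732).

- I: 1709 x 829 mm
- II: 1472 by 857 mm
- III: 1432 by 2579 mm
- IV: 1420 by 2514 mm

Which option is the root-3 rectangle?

Ratios (long/short): I ≈ 2.062; II ≈ 1.718; III ≈ 1.801; IV ≈ 1.770.
root-3 ≈ 1.732; option II is nearest (Δ 0.014).

II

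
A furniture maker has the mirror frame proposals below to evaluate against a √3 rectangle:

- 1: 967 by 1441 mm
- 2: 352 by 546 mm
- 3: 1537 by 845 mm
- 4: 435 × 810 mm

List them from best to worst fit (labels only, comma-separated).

Ratios: 1 = 1441 / 967 ≈ 1.490; 2 = 546 / 352 ≈ 1.551; 3 = 1537 / 845 ≈ 1.819; 4 = 810 / 435 ≈ 1.862.
|Δ from 1.732|: 1 0.242; 2 0.181; 3 0.087; 4 0.130.

3, 4, 2, 1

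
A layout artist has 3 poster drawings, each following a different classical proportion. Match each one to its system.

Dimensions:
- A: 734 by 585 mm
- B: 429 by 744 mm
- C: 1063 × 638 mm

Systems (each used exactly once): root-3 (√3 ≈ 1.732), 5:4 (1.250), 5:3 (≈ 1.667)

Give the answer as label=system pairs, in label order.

A=5:4, B=root-3, C=5:3

A = 734/585 ≈ 1.255 → 5:4 (1.250)
B = 744/429 ≈ 1.734 → root-3 (1.732)
C = 1063/638 ≈ 1.666 → 5:3 (1.667)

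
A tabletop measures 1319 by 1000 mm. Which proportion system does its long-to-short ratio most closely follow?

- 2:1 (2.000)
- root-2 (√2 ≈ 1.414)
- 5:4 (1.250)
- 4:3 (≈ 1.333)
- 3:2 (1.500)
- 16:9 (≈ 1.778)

4:3

Ratio = 1319 / 1000 ≈ 1.319.
Distances: 2:1 2.000 (Δ 0.681); root-2 1.414 (Δ 0.095); 5:4 1.250 (Δ 0.069); 4:3 1.333 (Δ 0.014); 3:2 1.500 (Δ 0.181); 16:9 1.778 (Δ 0.459).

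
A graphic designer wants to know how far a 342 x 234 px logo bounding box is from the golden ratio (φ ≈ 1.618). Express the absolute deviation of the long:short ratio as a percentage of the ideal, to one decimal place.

Ratio = 342 / 234 ≈ 1.4615.
Ideal golden ratio ≈ 1.6180. |1.4615 − 1.6180| / 1.6180 ≈ 9.67% → 9.7%.

9.7%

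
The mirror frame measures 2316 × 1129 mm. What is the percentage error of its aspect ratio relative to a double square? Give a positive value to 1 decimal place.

Ratio = 2316 / 1129 ≈ 2.0514.
Ideal 2:1 = 2.0000. |2.0514 − 2.0000| / 2.0000 ≈ 2.57% → 2.6%.

2.6%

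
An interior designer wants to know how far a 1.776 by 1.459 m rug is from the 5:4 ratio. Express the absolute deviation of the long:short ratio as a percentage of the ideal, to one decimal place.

Ratio = 1.776 / 1.459 ≈ 1.2173.
Ideal 5:4 = 1.2500. |1.2173 − 1.2500| / 1.2500 ≈ 2.62% → 2.6%.

2.6%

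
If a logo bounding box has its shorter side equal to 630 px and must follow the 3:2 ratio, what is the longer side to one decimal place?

3:2 = 1.50000.
Longer side = 630 × 1.50000 ≈ 945.000 → 945.0 px.

945.0 px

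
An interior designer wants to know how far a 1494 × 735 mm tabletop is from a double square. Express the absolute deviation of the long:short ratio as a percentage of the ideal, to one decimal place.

1.6%

Ratio = 1494 / 735 ≈ 2.0327.
Ideal 2:1 = 2.0000. |2.0327 − 2.0000| / 2.0000 ≈ 1.64% → 1.6%.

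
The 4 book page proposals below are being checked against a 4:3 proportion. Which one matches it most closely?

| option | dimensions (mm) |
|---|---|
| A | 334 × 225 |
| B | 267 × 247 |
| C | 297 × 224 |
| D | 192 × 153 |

Target 4:3 ≈ 1.333.
A: 1.484 (Δ0.151)  B: 1.081 (Δ0.252)  C: 1.326 (Δ0.007)  D: 1.255 (Δ0.078)

C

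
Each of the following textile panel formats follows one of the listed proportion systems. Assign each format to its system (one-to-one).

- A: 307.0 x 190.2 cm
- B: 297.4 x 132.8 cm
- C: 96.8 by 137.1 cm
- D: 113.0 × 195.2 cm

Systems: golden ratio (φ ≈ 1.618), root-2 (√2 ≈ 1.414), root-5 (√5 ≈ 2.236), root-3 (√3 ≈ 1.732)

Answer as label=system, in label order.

A=golden ratio, B=root-5, C=root-2, D=root-3

Ratios: A ≈ 1.614; B ≈ 2.239; C ≈ 1.416; D ≈ 1.727.
Targets: golden ratio ≈ 1.618; root-2 ≈ 1.414; root-5 ≈ 2.236; root-3 ≈ 1.732.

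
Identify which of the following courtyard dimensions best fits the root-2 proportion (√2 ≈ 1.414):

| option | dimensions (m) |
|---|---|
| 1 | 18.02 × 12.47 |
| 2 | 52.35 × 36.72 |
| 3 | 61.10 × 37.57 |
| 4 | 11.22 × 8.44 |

Target root-2 ≈ 1.414.
1: 1.445 (Δ0.031)  2: 1.426 (Δ0.012)  3: 1.626 (Δ0.212)  4: 1.329 (Δ0.085)

2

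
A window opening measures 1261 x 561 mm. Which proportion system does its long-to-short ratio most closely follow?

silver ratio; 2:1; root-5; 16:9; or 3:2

1261/561 ≈ 2.248. Nearest candidates are root-5 (2.236, off by 0.012) and silver ratio (2.414, off by 0.166).

root-5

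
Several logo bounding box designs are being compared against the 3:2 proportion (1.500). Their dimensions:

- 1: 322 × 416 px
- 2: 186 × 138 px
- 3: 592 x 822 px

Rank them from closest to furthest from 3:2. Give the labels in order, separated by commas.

1: 416/322 ≈ 1.292 → |1.292 − 1.500| = 0.208
2: 186/138 ≈ 1.348 → |1.348 − 1.500| = 0.152
3: 822/592 ≈ 1.389 → |1.389 − 1.500| = 0.111

3, 2, 1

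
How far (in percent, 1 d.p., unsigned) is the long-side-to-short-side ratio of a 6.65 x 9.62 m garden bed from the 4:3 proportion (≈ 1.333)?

8.5%

Ratio = 9.62 / 6.65 ≈ 1.4466.
Ideal 4:3 ≈ 1.3333. |1.4466 − 1.3333| / 1.3333 ≈ 8.50% → 8.5%.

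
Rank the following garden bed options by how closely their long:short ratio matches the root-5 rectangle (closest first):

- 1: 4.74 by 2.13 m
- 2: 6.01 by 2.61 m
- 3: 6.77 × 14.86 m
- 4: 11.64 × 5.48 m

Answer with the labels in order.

1: 4.74/2.13 ≈ 2.225 → |2.225 − 2.236| = 0.011
2: 6.01/2.61 ≈ 2.303 → |2.303 − 2.236| = 0.067
3: 14.86/6.77 ≈ 2.195 → |2.195 − 2.236| = 0.041
4: 11.64/5.48 ≈ 2.124 → |2.124 − 2.236| = 0.112

1, 3, 2, 4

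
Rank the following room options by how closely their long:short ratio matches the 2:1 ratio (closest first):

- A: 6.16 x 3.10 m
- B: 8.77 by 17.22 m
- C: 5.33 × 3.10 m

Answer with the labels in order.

A, B, C

A: 6.16/3.10 ≈ 1.987 → |1.987 − 2.000| = 0.013
B: 17.22/8.77 ≈ 1.964 → |1.964 − 2.000| = 0.036
C: 5.33/3.10 ≈ 1.719 → |1.719 − 2.000| = 0.281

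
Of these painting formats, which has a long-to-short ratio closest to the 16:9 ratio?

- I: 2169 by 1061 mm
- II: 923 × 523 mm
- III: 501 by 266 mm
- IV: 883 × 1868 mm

Ratios (long/short): I ≈ 2.044; II ≈ 1.765; III ≈ 1.883; IV ≈ 2.116.
16:9 ≈ 1.778; option II is nearest (Δ 0.013).

II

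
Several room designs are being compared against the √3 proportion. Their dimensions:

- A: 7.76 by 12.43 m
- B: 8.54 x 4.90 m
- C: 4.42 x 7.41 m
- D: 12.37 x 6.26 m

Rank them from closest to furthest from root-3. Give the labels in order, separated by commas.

B, C, A, D

Ratios: A = 12.43 / 7.76 ≈ 1.602; B = 8.54 / 4.90 ≈ 1.743; C = 7.41 / 4.42 ≈ 1.676; D = 12.37 / 6.26 ≈ 1.976.
|Δ from 1.732|: A 0.130; B 0.011; C 0.056; D 0.244.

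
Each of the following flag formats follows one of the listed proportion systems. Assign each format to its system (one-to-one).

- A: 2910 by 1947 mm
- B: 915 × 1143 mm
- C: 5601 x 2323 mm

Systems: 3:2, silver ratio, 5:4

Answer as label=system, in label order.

A=3:2, B=5:4, C=silver ratio

Ratios: A ≈ 1.495; B ≈ 1.249; C ≈ 2.411.
Targets: 3:2 ≈ 1.500; silver ratio ≈ 2.414; 5:4 ≈ 1.250.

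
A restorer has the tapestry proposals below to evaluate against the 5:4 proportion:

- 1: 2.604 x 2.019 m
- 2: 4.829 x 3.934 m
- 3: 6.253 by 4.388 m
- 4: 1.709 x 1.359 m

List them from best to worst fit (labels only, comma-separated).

4, 2, 1, 3

Ratios: 1 = 2.604 / 2.019 ≈ 1.290; 2 = 4.829 / 3.934 ≈ 1.228; 3 = 6.253 / 4.388 ≈ 1.425; 4 = 1.709 / 1.359 ≈ 1.258.
|Δ from 1.250|: 1 0.040; 2 0.022; 3 0.175; 4 0.008.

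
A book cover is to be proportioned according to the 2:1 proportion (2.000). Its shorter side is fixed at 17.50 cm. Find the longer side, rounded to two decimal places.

35.00 cm

2:1 = 2.00000.
Longer side = 17.50 × 2.00000 ≈ 35.0000 → 35.00 cm.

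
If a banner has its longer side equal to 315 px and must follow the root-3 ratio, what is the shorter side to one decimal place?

root-3 ≈ 1.73205.
Shorter side = 315 ÷ 1.73205 ≈ 181.865 → 181.9 px.

181.9 px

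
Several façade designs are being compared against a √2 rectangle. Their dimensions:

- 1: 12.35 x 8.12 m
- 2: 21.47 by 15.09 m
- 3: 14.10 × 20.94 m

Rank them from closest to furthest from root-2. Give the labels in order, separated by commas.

Ratios: 1 = 12.35 / 8.12 ≈ 1.521; 2 = 21.47 / 15.09 ≈ 1.423; 3 = 20.94 / 14.10 ≈ 1.485.
|Δ from 1.414|: 1 0.107; 2 0.009; 3 0.071.

2, 3, 1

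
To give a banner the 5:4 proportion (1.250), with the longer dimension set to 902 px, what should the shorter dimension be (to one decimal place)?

5:4 = 1.25000.
Shorter side = 902 ÷ 1.25000 ≈ 721.600 → 721.6 px.

721.6 px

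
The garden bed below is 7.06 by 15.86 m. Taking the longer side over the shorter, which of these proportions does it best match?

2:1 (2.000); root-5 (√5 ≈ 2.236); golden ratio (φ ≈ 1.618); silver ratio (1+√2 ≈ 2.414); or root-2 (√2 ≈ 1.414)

Ratio = 15.86 / 7.06 ≈ 2.246.
Distances: 2:1 2.000 (Δ 0.246); root-5 2.236 (Δ 0.010); golden ratio 1.618 (Δ 0.628); silver ratio 2.414 (Δ 0.168); root-2 1.414 (Δ 0.832).

root-5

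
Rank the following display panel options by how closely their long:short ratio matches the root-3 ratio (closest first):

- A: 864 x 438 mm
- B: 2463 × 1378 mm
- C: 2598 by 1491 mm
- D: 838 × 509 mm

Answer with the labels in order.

C, B, D, A

Ratios: A = 864 / 438 ≈ 1.973; B = 2463 / 1378 ≈ 1.787; C = 2598 / 1491 ≈ 1.742; D = 838 / 509 ≈ 1.646.
|Δ from 1.732|: A 0.241; B 0.055; C 0.010; D 0.086.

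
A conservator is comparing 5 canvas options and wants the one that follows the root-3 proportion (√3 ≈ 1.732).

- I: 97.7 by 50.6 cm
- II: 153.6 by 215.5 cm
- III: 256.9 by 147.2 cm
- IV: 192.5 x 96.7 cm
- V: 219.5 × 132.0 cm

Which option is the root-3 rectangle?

Ratios (long/short): I ≈ 1.931; II ≈ 1.403; III ≈ 1.745; IV ≈ 1.991; V ≈ 1.663.
root-3 ≈ 1.732; option III is nearest (Δ 0.013).

III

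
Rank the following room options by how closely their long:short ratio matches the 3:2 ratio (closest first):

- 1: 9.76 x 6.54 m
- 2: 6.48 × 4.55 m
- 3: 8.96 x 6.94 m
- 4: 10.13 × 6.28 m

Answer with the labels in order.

1: 9.76/6.54 ≈ 1.492 → |1.492 − 1.500| = 0.008
2: 6.48/4.55 ≈ 1.424 → |1.424 − 1.500| = 0.076
3: 8.96/6.94 ≈ 1.291 → |1.291 − 1.500| = 0.209
4: 10.13/6.28 ≈ 1.613 → |1.613 − 1.500| = 0.113

1, 2, 4, 3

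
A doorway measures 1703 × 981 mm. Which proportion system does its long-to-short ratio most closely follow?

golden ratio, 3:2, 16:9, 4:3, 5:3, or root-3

1703/981 ≈ 1.736. Nearest candidates are root-3 (1.732, off by 0.004) and 16:9 (1.778, off by 0.042).

root-3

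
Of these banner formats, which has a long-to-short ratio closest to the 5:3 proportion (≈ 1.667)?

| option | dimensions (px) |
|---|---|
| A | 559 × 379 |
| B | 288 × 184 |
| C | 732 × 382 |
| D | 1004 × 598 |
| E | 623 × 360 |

D

Target 5:3 ≈ 1.667.
A: 1.475 (Δ0.192)  B: 1.565 (Δ0.102)  C: 1.916 (Δ0.249)  D: 1.679 (Δ0.012)  E: 1.731 (Δ0.064)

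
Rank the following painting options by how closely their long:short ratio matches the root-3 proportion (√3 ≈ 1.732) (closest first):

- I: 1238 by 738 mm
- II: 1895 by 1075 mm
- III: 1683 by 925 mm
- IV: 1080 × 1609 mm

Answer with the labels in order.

Ratios: I = 1238 / 738 ≈ 1.678; II = 1895 / 1075 ≈ 1.763; III = 1683 / 925 ≈ 1.819; IV = 1609 / 1080 ≈ 1.490.
|Δ from 1.732|: I 0.054; II 0.031; III 0.087; IV 0.242.

II, I, III, IV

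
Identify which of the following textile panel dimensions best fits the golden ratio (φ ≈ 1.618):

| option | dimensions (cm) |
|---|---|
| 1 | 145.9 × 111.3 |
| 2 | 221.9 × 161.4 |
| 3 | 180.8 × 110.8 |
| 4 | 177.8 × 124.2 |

Target golden ratio ≈ 1.618.
1: 1.311 (Δ0.307)  2: 1.375 (Δ0.243)  3: 1.632 (Δ0.014)  4: 1.432 (Δ0.186)

3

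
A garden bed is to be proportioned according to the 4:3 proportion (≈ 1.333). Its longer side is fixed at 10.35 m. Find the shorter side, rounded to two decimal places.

7.76 m

4:3 ≈ 1.33333.
Shorter side = 10.35 ÷ 1.33333 ≈ 7.7625 → 7.76 m.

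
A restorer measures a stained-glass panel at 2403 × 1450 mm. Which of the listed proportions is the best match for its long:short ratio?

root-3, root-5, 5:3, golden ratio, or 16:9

5:3

Ratio = 2403 / 1450 ≈ 1.657.
Distances: root-3 1.732 (Δ 0.075); root-5 2.236 (Δ 0.579); 5:3 1.667 (Δ 0.010); golden ratio 1.618 (Δ 0.039); 16:9 1.778 (Δ 0.121).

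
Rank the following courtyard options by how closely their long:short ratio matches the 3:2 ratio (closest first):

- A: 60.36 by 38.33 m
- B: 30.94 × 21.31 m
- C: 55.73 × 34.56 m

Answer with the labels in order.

Ratios: A = 60.36 / 38.33 ≈ 1.575; B = 30.94 / 21.31 ≈ 1.452; C = 55.73 / 34.56 ≈ 1.613.
|Δ from 1.500|: A 0.075; B 0.048; C 0.113.

B, A, C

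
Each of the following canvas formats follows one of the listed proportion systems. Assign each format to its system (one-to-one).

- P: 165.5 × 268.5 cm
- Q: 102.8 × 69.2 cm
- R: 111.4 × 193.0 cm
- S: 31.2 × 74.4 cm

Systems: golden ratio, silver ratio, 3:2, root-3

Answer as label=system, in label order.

P=golden ratio, Q=3:2, R=root-3, S=silver ratio

P = 268.5/165.5 ≈ 1.622 → golden ratio (1.618)
Q = 102.8/69.2 ≈ 1.486 → 3:2 (1.500)
R = 193.0/111.4 ≈ 1.732 → root-3 (1.732)
S = 74.4/31.2 ≈ 2.385 → silver ratio (2.414)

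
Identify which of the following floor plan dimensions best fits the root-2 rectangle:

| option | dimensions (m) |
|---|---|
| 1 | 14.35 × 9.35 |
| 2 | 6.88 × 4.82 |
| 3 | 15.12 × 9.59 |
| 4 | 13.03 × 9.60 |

Ratios (long/short): 1 ≈ 1.535; 2 ≈ 1.427; 3 ≈ 1.577; 4 ≈ 1.357.
root-2 ≈ 1.414; option 2 is nearest (Δ 0.013).

2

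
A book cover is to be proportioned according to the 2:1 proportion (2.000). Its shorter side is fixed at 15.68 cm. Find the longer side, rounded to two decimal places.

31.36 cm

2:1 = 2.00000.
Longer side = 15.68 × 2.00000 ≈ 31.3600 → 31.36 cm.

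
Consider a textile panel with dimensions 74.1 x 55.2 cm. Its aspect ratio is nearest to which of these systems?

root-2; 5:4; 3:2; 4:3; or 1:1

74.1/55.2 ≈ 1.342. Nearest candidates are 4:3 (1.333, off by 0.009) and root-2 (1.414, off by 0.072).

4:3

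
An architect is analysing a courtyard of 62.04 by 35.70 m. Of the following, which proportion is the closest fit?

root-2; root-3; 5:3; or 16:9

root-3

62.04/35.70 ≈ 1.738. Nearest candidates are root-3 (1.732, off by 0.006) and 16:9 (1.778, off by 0.040).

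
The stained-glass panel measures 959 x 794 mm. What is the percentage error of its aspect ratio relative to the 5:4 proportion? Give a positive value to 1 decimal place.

Ratio = 959 / 794 ≈ 1.2078.
Ideal 5:4 = 1.2500. |1.2078 − 1.2500| / 1.2500 ≈ 3.38% → 3.4%.

3.4%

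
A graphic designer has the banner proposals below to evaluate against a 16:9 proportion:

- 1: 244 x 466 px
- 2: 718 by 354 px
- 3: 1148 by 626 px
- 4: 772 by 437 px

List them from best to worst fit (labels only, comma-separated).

4, 3, 1, 2

Ratios: 1 = 466 / 244 ≈ 1.910; 2 = 718 / 354 ≈ 2.028; 3 = 1148 / 626 ≈ 1.834; 4 = 772 / 437 ≈ 1.767.
|Δ from 1.778|: 1 0.132; 2 0.250; 3 0.056; 4 0.011.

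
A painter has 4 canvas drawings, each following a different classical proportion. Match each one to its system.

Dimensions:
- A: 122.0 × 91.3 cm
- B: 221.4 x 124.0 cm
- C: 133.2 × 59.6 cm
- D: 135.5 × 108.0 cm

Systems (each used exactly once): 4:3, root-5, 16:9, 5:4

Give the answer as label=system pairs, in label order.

A=4:3, B=16:9, C=root-5, D=5:4

A = 122.0/91.3 ≈ 1.336 → 4:3 (1.333)
B = 221.4/124.0 ≈ 1.785 → 16:9 (1.778)
C = 133.2/59.6 ≈ 2.235 → root-5 (2.236)
D = 135.5/108.0 ≈ 1.255 → 5:4 (1.250)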